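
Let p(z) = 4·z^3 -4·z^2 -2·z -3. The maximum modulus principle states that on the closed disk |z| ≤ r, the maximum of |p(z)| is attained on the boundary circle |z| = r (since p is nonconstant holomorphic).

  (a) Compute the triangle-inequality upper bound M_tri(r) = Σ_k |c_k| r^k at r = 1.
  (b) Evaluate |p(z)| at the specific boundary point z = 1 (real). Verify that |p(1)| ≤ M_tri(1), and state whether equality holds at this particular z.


Coefficients: c_0 = -3, c_1 = -2, c_2 = -4, c_3 = 4. Radius r = 1.
Part (a). Triangle bound: M_tri(r) = Σ_k |c_k| r^k
  = |-3|·1^0 + |-2|·1^1 + |-4|·1^2 + |4|·1^3
  = 3 + 2 + 4 + 4 = 13.
This bounds M(r) := max_{|z|=r} |p(z)| from above; equality holds iff all terms c_k z^k can be made to align in phase at a single z on |z|=r.
Part (b). At z = 1 (real, on the circle |z| = r):
  p(1) = (-3)·1^0 + (-2)·1^1 + (-4)·1^2 + (4)·1^3 = -5.
  |p(1)| = 5.
Check: |p(1)| = 5 ≤ 13 = M_tri(1). ✓ Equality does not hold at z = 1 (the coefficients have mixed signs, so the terms do not all align in phase there).

M_tri(1) = 13; |p(1)| = 5; equality at z=1: no.


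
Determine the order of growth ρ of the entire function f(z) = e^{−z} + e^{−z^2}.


Each summand is entire of order 1 and 2 respectively (as in the single-exponential case). The order of a sum is at most the max of the orders, so ρ ≤ 2. For the lower bound: on |z|=r choose arg z so that -1z^2 is real positive; then |e^{-1z^2}| = e^{1r^2} while |e^{-1z}| ≤ e^{1r^1} = o(e^{1r^2}). So |f| ≥ e^{1r^2}(1 − o(1)) and ρ ≥ 2. Hence ρ = max(1, 2) = 2.
Therefore ρ = 2.

Order ρ = 2.


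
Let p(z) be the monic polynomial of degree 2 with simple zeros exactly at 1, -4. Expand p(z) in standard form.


The polynomial is p(z) = ∏_{α ∈ S} (z − α), where S = {1, -4}.
Expanding the product yields: p(z) = z^2 + 3·z -4.
The resulting polynomial has degree 2 and real coefficients as required.

p(z) = z^2 + 3·z -4.


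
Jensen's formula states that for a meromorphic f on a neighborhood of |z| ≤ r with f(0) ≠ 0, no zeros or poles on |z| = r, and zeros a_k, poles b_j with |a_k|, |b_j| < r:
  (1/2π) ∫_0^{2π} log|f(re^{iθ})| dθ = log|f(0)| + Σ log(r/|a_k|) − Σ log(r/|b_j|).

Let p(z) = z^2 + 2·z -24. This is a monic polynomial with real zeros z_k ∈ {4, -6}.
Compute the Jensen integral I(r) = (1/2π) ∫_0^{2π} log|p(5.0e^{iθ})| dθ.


Zeros: -6, 4; r = 5.0.
Inside |z| < r: 4. Outside (|z| ≥ r): -6.
p(0) = -24, so log|p(0)| = log(24) = 3.1781.
Apply Jensen: I(r) = log|p(0)| + Σ_k log(r/|z_k|), summed over zeros inside |z| < r.
  log(r/|z_k|) for z_k = 4: log(5.0/4) = 0.2231
  Outside zeros (-6) contribute nothing to the Jensen sum.
Sum over inside zeros: 0.2231.
I(r) = log|p(0)| + (inside sum) = 3.1781 + 0.2231 = 3.4012.
Note: since some zeros are outside |z| ≤ r, the simplified n·log(r) form does NOT apply — only the inside zeros contribute.

I(r) ≈ 3.4012.


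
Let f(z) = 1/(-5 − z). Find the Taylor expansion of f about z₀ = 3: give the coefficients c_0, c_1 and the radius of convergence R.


Let w = z − z₀, so z = z₀ + w.
Then -5 − z = -5 − (z₀ + w) = (-5 − z₀) − w = -8 − w.
f(z) = 1/(-8 − w) = (1/(-8)) · 1/(1 − w/(-8)) = Σ_{n≥0} w^n / (-8)^(n+1).
So c_n = 1/(-8)^(n+1):
  c_0 = 1/(-8)^1 = -1/8.
  c_1 = 1/(-8)^2 = 1/64.
The series is valid for |w/d| < 1, i.e. |z − z₀| < |d|.
Radius of convergence: R = |-5 − z₀| = |-8| = 8 (distance from z₀ to the singularity z = -5).

c_0 = -1/8, c_1 = 1/64; R = 8.


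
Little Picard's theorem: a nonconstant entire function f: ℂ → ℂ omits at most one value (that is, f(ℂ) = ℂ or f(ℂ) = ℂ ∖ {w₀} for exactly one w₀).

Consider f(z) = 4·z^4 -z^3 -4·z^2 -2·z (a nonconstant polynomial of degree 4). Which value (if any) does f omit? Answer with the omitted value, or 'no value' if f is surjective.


Little Picard bounds the complement of f(ℂ) to at most one point.
For every w ∈ ℂ, the equation p(z) − w = 0 is a nonconstant polynomial in z and hence has at least one root by the fundamental theorem of algebra. So p is surjective onto ℂ, omitting no value.

Omitted value: no value.


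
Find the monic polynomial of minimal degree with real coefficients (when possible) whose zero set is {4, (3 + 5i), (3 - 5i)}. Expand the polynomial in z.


The polynomial is p(z) = ∏_{α ∈ S} (z − α), where S = {4, (3 + 5i), (3 - 5i)}.
Expanding the product yields: p(z) = z^3 -10·z^2 + 58·z -136.
Note conjugate pairs combine to real quadratics: (z − (3+5i))(z − (3−5i)) = z² − 6z + 34.
The resulting polynomial has degree 3 and real coefficients as required.

p(z) = z^3 -10·z^2 + 58·z -136.


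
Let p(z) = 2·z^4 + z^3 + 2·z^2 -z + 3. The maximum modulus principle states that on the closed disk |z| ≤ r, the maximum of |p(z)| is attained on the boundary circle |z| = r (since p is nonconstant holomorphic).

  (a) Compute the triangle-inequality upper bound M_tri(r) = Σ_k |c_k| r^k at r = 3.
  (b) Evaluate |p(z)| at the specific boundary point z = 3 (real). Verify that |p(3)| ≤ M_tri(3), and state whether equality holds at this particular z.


Coefficients: c_0 = 3, c_1 = -1, c_2 = 2, c_3 = 1, c_4 = 2. Radius r = 3.
Part (a). Triangle bound: M_tri(r) = Σ_k |c_k| r^k
  = |3|·3^0 + |-1|·3^1 + |2|·3^2 + |1|·3^3 + |2|·3^4
  = 3 + 3 + 18 + 27 + 162 = 213.
This bounds M(r) := max_{|z|=r} |p(z)| from above; equality holds iff all terms c_k z^k can be made to align in phase at a single z on |z|=r.
Part (b). At z = 3 (real, on the circle |z| = r):
  p(3) = (3)·3^0 + (-1)·3^1 + (2)·3^2 + (1)·3^3 + (2)·3^4 = 207.
  |p(3)| = 207.
Check: |p(3)| = 207 ≤ 213 = M_tri(3). ✓ Equality does not hold at z = 3 (the coefficients have mixed signs, so the terms do not all align in phase there).

M_tri(3) = 213; |p(3)| = 207; equality at z=3: no.


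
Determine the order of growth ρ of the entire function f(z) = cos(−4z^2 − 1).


Write cos(w) = (e^{iw} ± e^{−iw})/(2 or 2i), so |cos(w)| ≤ e^{|w|}. With w = −4z^2 − 1, |w| ≤ 4r^2 + 1 on |z|=r, giving M(r) ≤ e^{4r^2 + 1} and ρ ≤ 2. For the lower bound, choose z on |z|=r with -4z^2 purely imaginary of modulus 4r^2; then |cos(−4z^2 − 1)| grows like e^{4r^2}/2, so ρ ≥ 2. Hence ρ = 2.
Therefore ρ = 2.

Order ρ = 2.


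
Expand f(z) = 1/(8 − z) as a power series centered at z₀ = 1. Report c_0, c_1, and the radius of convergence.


Let w = z − z₀, so z = z₀ + w.
Then 8 − z = 8 − (z₀ + w) = (8 − z₀) − w = 7 − w.
f(z) = 1/(7 − w) = (1/(7)) · 1/(1 − w/(7)) = Σ_{n≥0} w^n / (7)^(n+1).
So c_n = 1/(7)^(n+1):
  c_0 = 1/(7)^1 = 1/7.
  c_1 = 1/(7)^2 = 1/49.
The series is valid for |w/d| < 1, i.e. |z − z₀| < |d|.
Radius of convergence: R = |8 − z₀| = |7| = 7 (distance from z₀ to the singularity z = 8).

c_0 = 1/7, c_1 = 1/49; R = 7.


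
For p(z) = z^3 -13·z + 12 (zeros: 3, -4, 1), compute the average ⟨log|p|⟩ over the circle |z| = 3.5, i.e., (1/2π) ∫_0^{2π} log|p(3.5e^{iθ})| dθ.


Zeros: -4, 1, 3; r = 3.5.
Inside |z| < r: 1, 3. Outside (|z| ≥ r): -4.
p(0) = 12, so log|p(0)| = log(12) = 2.4849.
Apply Jensen: I(r) = log|p(0)| + Σ_k log(r/|z_k|), summed over zeros inside |z| < r.
  log(r/|z_k|) for z_k = 3: log(3.5/3) = 0.1542
  log(r/|z_k|) for z_k = 1: log(3.5/1) = 1.2528
  Outside zeros (-4) contribute nothing to the Jensen sum.
Sum over inside zeros: 1.4069.
I(r) = log|p(0)| + (inside sum) = 2.4849 + 1.4069 = 3.8918.
Note: since some zeros are outside |z| ≤ r, the simplified n·log(r) form does NOT apply — only the inside zeros contribute.

I(r) ≈ 3.8918.


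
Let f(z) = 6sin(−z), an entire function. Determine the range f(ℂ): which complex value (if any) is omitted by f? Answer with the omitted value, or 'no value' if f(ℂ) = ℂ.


Little Picard bounds the complement of f(ℂ) to at most one point.
sin is entire and surjective onto ℂ: for every w ∈ ℂ, sin(ζ) = w has a solution ζ ∈ ℂ (e.g., via the complex inverse arcsin). With ζ = −z this gives z = ζ/(-1). Then 6·sin(−z) takes every value in 6·ℂ = ℂ, and adding 0 is a bijection of ℂ. So f is surjective and omits no value. (Note: only on the real line is sin bounded by [−1, 1].)

Omitted value: no value.


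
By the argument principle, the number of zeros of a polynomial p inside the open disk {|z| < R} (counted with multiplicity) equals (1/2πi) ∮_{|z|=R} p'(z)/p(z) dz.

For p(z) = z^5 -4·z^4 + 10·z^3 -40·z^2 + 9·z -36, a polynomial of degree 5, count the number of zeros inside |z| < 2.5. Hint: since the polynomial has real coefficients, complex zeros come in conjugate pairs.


The zeros of p are: (0 + 3i), (0 - 3i), (0 + 1i), (0 - 1i), 4.
Their magnitudes are: 3, 3, 1, 1, 4.
Zeros with |z| < R = 2.5: (0 + 1i), (0 - 1i).
Count = 2.
By the argument principle, (1/2πi) ∮_{|z|=R} p'(z)/p(z) dz equals exactly this count.

Number of zeros inside |z| < 2.5: 2.


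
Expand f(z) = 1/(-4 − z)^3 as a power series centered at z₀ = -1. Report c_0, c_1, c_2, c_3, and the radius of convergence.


Let w = z − z₀, so z = z₀ + w.
Then -4 − z = -4 − (z₀ + w) = (-4 − z₀) − w = -3 − w.
f(z) = 1/(-3 − w)^3 = (1/(-3)^3) · (1 − w/(-3))^{−3}.
By the binomial series (1−u)^{−3} = Σ_{n≥0} C(n+2, 2) u^n for |u|<1, with u = w/(-3):
  c_n = C(n+2, 2) / (-3)^(n+3).
  c_0 = 1/(-3)^3 = -1/27.
  c_1 = 3/(-3)^4 = 1/27.
  c_2 = 6/(-3)^5 = -2/81.
  c_3 = 10/(-3)^6 = 10/729.
The series is valid for |w/d| < 1, i.e. |z − z₀| < |d|.
Radius of convergence: R = |-4 − z₀| = |-3| = 3 (distance from z₀ to the singularity z = -4).

c_0 = -1/27, c_1 = 1/27, c_2 = -2/81, c_3 = 10/729; R = 3.


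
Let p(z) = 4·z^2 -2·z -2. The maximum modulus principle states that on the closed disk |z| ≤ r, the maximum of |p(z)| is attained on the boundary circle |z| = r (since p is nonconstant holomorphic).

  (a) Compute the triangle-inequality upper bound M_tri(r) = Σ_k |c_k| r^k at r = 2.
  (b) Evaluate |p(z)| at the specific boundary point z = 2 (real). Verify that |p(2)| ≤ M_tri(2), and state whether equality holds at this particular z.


Coefficients: c_0 = -2, c_1 = -2, c_2 = 4. Radius r = 2.
Part (a). Triangle bound: M_tri(r) = Σ_k |c_k| r^k
  = |-2|·2^0 + |-2|·2^1 + |4|·2^2
  = 2 + 4 + 16 = 22.
This bounds M(r) := max_{|z|=r} |p(z)| from above; equality holds iff all terms c_k z^k can be made to align in phase at a single z on |z|=r.
Part (b). At z = 2 (real, on the circle |z| = r):
  p(2) = (-2)·2^0 + (-2)·2^1 + (4)·2^2 = 10.
  |p(2)| = 10.
Check: |p(2)| = 10 ≤ 22 = M_tri(2). ✓ Equality does not hold at z = 2 (the coefficients have mixed signs, so the terms do not all align in phase there).

M_tri(2) = 22; |p(2)| = 10; equality at z=2: no.


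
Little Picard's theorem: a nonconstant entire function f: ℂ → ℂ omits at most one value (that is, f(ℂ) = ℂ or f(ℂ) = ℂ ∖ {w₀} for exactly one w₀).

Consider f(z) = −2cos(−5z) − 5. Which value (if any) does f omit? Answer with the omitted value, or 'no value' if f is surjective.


Little Picard bounds the complement of f(ℂ) to at most one point.
cos is entire and surjective onto ℂ: for every w ∈ ℂ, cos(ζ) = w has a solution ζ ∈ ℂ (e.g., via the complex inverse arccos). With ζ = −5z this gives z = ζ/(-5). Then -2·cos(−5z) takes every value in -2·ℂ = ℂ, and adding -5 is a bijection of ℂ. So f is surjective and omits no value. (Note: only on the real line is cos bounded by [−1, 1].)

Omitted value: no value.


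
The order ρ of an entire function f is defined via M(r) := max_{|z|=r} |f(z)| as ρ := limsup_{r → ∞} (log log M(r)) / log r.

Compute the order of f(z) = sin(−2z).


sin(w) is a linear combination of e^{iw} and e^{−iw} (or e^w, e^{−w} in the hyperbolic case), so |sin(w)| ≤ e^{|w|}. With w = −2z, |w| ≤ 2|z| + 0 = 2r + 0 on |z| = r, giving M(r) ≤ e^{2r + 0}, so ρ ≤ 1. On a suitable ray (z = it for sin/cos; z = t for sinh/cosh, t real → ∞), |sin(−2z)| grows like e^{2|t|}/2, so ρ ≥ 1. Hence ρ = 1.
Therefore ρ = 1.

Order ρ = 1.


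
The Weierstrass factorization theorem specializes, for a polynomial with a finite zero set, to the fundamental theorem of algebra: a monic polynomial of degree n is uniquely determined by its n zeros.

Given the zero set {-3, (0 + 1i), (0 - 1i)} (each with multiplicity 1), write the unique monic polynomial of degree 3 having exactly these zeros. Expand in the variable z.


The polynomial is p(z) = ∏_{α ∈ S} (z − α), where S = {-3, (0 + 1i), (0 - 1i)}.
Expanding the product yields: p(z) = z^3 + 3·z^2 + z + 3.
Note conjugate pairs combine to real quadratics: (z − (0+1i))(z − (0−1i)) = z² + 1.
The resulting polynomial has degree 3 and real coefficients as required.

p(z) = z^3 + 3·z^2 + z + 3.


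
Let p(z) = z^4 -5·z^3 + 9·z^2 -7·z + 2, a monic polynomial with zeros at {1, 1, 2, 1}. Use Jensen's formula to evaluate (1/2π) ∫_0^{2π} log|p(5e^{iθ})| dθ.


Zeros: 1, 1, 1, 2; r = 5.
Inside |z| < r: 1, 1, 1, 2. Outside (|z| ≥ r): ∅.
p(0) = 2, so log|p(0)| = log(2) = 0.6931.
Apply Jensen: I(r) = log|p(0)| + Σ_k log(r/|z_k|), summed over zeros inside |z| < r.
  log(r/|z_k|) for z_k = 1: log(5/1) = 1.6094
  log(r/|z_k|) for z_k = 1: log(5/1) = 1.6094
  log(r/|z_k|) for z_k = 2: log(5/2) = 0.9163
  log(r/|z_k|) for z_k = 1: log(5/1) = 1.6094
Sum over inside zeros: 5.7446.
I(r) = log|p(0)| + (inside sum) = 0.6931 + 5.7446 = 6.4378.
Closed form (all zeros inside, monic): I(r) = n·log(r) = 4·log(5) = 6.4378. ✓

I(r) ≈ 6.4378.


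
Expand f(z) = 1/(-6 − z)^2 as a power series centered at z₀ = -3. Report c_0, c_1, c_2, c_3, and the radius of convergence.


Let w = z − z₀, so z = z₀ + w.
Then -6 − z = -6 − (z₀ + w) = (-6 − z₀) − w = -3 − w.
f(z) = 1/(-3 − w)^2 = (1/(-3)^2) · (1 − w/(-3))^{−2}.
By the binomial series (1−u)^{−2} = Σ_{n≥0} C(n+1, 1) u^n for |u|<1, with u = w/(-3):
  c_n = C(n+1, 1) / (-3)^(n+2).
  c_0 = 1/(-3)^2 = 1/9.
  c_1 = 2/(-3)^3 = -2/27.
  c_2 = 3/(-3)^4 = 1/27.
  c_3 = 4/(-3)^5 = -4/243.
The series is valid for |w/d| < 1, i.e. |z − z₀| < |d|.
Radius of convergence: R = |-6 − z₀| = |-3| = 3 (distance from z₀ to the singularity z = -6).

c_0 = 1/9, c_1 = -2/27, c_2 = 1/27, c_3 = -4/243; R = 3.


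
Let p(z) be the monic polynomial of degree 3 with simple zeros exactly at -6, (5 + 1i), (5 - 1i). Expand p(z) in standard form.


The polynomial is p(z) = ∏_{α ∈ S} (z − α), where S = {-6, (5 + 1i), (5 - 1i)}.
Expanding the product yields: p(z) = z^3 -4·z^2 -34·z + 156.
Note conjugate pairs combine to real quadratics: (z − (5+1i))(z − (5−1i)) = z² − 10z + 26.
The resulting polynomial has degree 3 and real coefficients as required.

p(z) = z^3 -4·z^2 -34·z + 156.


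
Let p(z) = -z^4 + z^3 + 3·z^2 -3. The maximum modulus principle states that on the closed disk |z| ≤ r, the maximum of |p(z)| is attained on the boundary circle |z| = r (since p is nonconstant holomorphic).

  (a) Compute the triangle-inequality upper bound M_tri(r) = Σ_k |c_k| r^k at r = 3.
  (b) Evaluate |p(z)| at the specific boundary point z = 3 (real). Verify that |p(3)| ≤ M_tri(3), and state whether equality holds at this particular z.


Coefficients: c_0 = -3, c_1 = 0, c_2 = 3, c_3 = 1, c_4 = -1. Radius r = 3.
Part (a). Triangle bound: M_tri(r) = Σ_k |c_k| r^k
  = |-3|·3^0 + |0|·3^1 + |3|·3^2 + |1|·3^3 + |-1|·3^4
  = 3 + 0 + 27 + 27 + 81 = 138.
This bounds M(r) := max_{|z|=r} |p(z)| from above; equality holds iff all terms c_k z^k can be made to align in phase at a single z on |z|=r.
Part (b). At z = 3 (real, on the circle |z| = r):
  p(3) = (-3)·3^0 + (0)·3^1 + (3)·3^2 + (1)·3^3 + (-1)·3^4 = -30.
  |p(3)| = 30.
Check: |p(3)| = 30 ≤ 138 = M_tri(3). ✓ Equality does not hold at z = 3 (the coefficients have mixed signs, so the terms do not all align in phase there).

M_tri(3) = 138; |p(3)| = 30; equality at z=3: no.


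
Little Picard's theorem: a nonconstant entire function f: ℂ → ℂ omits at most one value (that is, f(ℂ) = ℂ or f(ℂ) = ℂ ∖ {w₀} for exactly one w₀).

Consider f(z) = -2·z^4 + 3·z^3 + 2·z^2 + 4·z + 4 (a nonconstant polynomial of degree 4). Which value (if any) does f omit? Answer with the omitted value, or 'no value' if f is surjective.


Little Picard bounds the complement of f(ℂ) to at most one point.
For every w ∈ ℂ, the equation p(z) − w = 0 is a nonconstant polynomial in z and hence has at least one root by the fundamental theorem of algebra. So p is surjective onto ℂ, omitting no value.

Omitted value: no value.


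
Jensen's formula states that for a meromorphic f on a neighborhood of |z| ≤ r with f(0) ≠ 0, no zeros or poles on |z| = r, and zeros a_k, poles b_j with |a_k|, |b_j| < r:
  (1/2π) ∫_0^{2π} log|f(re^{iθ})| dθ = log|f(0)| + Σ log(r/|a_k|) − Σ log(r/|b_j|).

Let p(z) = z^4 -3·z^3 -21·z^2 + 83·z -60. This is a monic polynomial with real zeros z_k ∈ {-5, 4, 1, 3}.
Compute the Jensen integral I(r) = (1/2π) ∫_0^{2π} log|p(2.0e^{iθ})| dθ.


Zeros: -5, 1, 3, 4; r = 2.0.
Inside |z| < r: 1. Outside (|z| ≥ r): -5, 3, 4.
p(0) = -60, so log|p(0)| = log(60) = 4.0943.
Apply Jensen: I(r) = log|p(0)| + Σ_k log(r/|z_k|), summed over zeros inside |z| < r.
  log(r/|z_k|) for z_k = 1: log(2.0/1) = 0.6931
  Outside zeros (-5, 3, 4) contribute nothing to the Jensen sum.
Sum over inside zeros: 0.6931.
I(r) = log|p(0)| + (inside sum) = 4.0943 + 0.6931 = 4.7875.
Note: since some zeros are outside |z| ≤ r, the simplified n·log(r) form does NOT apply — only the inside zeros contribute.

I(r) ≈ 4.7875.


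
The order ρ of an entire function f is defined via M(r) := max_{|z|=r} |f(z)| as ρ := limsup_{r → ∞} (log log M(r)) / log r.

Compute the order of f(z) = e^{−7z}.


|e^{−7z}| = e^{Re(-7·z) + 0} ≤ e^{7|z|^1 + 0} = e^{7r^1 + 0} on |z| = r, so ρ ≤ 1. Choosing z on |z|=r so that -7·z is real positive (always possible by picking arg z appropriately) gives |f(z)| = e^{7r^1 + 0}, matching the bound. The additive constant 0 does not affect log log M(r) ~ 1·log r. Hence ρ = 1.
Therefore ρ = 1.

Order ρ = 1.


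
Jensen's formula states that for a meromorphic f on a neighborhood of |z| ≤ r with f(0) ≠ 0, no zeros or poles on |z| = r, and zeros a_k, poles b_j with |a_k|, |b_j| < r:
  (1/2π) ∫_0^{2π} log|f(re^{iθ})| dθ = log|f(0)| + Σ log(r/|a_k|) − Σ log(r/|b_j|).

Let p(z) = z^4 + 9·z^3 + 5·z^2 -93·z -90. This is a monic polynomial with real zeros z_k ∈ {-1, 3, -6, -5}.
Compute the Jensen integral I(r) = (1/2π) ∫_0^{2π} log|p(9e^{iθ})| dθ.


Zeros: -6, -5, -1, 3; r = 9.
Inside |z| < r: -6, -5, -1, 3. Outside (|z| ≥ r): ∅.
p(0) = -90, so log|p(0)| = log(90) = 4.4998.
Apply Jensen: I(r) = log|p(0)| + Σ_k log(r/|z_k|), summed over zeros inside |z| < r.
  log(r/|z_k|) for z_k = -1: log(9/1) = 2.1972
  log(r/|z_k|) for z_k = 3: log(9/3) = 1.0986
  log(r/|z_k|) for z_k = -6: log(9/6) = 0.4055
  log(r/|z_k|) for z_k = -5: log(9/5) = 0.5878
Sum over inside zeros: 4.2891.
I(r) = log|p(0)| + (inside sum) = 4.4998 + 4.2891 = 8.7889.
Closed form (all zeros inside, monic): I(r) = n·log(r) = 4·log(9) = 8.7889. ✓

I(r) ≈ 8.7889.


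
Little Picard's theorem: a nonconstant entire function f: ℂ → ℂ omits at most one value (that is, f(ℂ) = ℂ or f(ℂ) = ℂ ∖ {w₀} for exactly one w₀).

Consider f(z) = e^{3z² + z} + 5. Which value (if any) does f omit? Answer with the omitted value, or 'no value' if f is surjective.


Little Picard bounds the complement of f(ℂ) to at most one point.
The exponent g(z) = 3z² + z is a nonconstant polynomial, hence surjective onto ℂ. So e^{g(z)} takes every value in {e^w : w ∈ ℂ} = ℂ ∖ {0}. Adding 5 shifts the range to ℂ ∖ {5}. f omits exactly 5.

Omitted value: 5.


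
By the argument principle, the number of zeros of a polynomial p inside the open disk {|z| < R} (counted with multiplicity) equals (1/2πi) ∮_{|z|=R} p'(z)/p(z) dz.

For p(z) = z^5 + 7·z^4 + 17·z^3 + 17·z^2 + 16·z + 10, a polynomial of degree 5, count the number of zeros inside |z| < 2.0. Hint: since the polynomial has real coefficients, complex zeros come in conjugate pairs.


The zeros of p are: (0 + 1i), (0 - 1i), -1, (-3 + 1i), (-3 - 1i).
Their magnitudes are: 1, 1, 1, 3.162, 3.162.
Zeros with |z| < R = 2.0: (0 + 1i), (0 - 1i), -1.
Count = 3.
By the argument principle, (1/2πi) ∮_{|z|=R} p'(z)/p(z) dz equals exactly this count.

Number of zeros inside |z| < 2.0: 3.


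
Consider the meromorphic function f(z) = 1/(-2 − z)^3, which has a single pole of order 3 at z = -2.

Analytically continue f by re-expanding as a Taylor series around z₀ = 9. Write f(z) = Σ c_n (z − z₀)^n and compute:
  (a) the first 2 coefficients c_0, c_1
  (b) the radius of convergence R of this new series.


Let w = z − z₀, so z = z₀ + w.
Then -2 − z = -2 − (z₀ + w) = (-2 − z₀) − w = -11 − w.
f(z) = 1/(-11 − w)^3 = (1/(-11)^3) · (1 − w/(-11))^{−3}.
By the binomial series (1−u)^{−3} = Σ_{n≥0} C(n+2, 2) u^n for |u|<1, with u = w/(-11):
  c_n = C(n+2, 2) / (-11)^(n+3).
  c_0 = 1/(-11)^3 = -1/1331.
  c_1 = 3/(-11)^4 = 3/14641.
The series is valid for |w/d| < 1, i.e. |z − z₀| < |d|.
Radius of convergence: R = |-2 − z₀| = |-11| = 11 (distance from z₀ to the singularity z = -2).

c_0 = -1/1331, c_1 = 3/14641; R = 11.


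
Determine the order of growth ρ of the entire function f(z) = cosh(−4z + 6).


cosh(w) is a linear combination of e^{iw} and e^{−iw} (or e^w, e^{−w} in the hyperbolic case), so |cosh(w)| ≤ e^{|w|}. With w = −4z + 6, |w| ≤ 4|z| + 6 = 4r + 6 on |z| = r, giving M(r) ≤ e^{4r + 6}, so ρ ≤ 1. On a suitable ray (z = it for sin/cos; z = t for sinh/cosh, t real → ∞), |cosh(−4z + 6)| grows like e^{4|t|}/2, so ρ ≥ 1. Hence ρ = 1.
Therefore ρ = 1.

Order ρ = 1.


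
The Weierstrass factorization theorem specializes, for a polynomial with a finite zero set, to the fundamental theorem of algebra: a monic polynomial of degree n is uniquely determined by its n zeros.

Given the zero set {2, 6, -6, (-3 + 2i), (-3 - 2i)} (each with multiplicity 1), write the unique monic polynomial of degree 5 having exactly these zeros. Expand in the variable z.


The polynomial is p(z) = ∏_{α ∈ S} (z − α), where S = {2, 6, -6, (-3 + 2i), (-3 - 2i)}.
Expanding the product yields: p(z) = z^5 + 4·z^4 -35·z^3 -170·z^2 -36·z + 936.
Note conjugate pairs combine to real quadratics: (z − (-3+2i))(z − (-3−2i)) = z² + 6z + 13.
The resulting polynomial has degree 5 and real coefficients as required.

p(z) = z^5 + 4·z^4 -35·z^3 -170·z^2 -36·z + 936.


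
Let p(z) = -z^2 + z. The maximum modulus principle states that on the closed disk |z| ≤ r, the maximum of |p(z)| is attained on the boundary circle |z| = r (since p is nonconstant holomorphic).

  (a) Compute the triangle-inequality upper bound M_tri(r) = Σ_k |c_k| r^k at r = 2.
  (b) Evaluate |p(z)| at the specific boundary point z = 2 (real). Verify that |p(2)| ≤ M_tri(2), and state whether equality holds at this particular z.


Coefficients: c_0 = 0, c_1 = 1, c_2 = -1. Radius r = 2.
Part (a). Triangle bound: M_tri(r) = Σ_k |c_k| r^k
  = |0|·2^0 + |1|·2^1 + |-1|·2^2
  = 0 + 2 + 4 = 6.
This bounds M(r) := max_{|z|=r} |p(z)| from above; equality holds iff all terms c_k z^k can be made to align in phase at a single z on |z|=r.
Part (b). At z = 2 (real, on the circle |z| = r):
  p(2) = (0)·2^0 + (1)·2^1 + (-1)·2^2 = -2.
  |p(2)| = 2.
Check: |p(2)| = 2 ≤ 6 = M_tri(2). ✓ Equality does not hold at z = 2 (the coefficients have mixed signs, so the terms do not all align in phase there).

M_tri(2) = 6; |p(2)| = 2; equality at z=2: no.


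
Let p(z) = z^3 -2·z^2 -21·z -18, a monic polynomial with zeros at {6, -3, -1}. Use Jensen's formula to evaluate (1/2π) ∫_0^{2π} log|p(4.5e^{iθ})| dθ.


Zeros: -3, -1, 6; r = 4.5.
Inside |z| < r: -3, -1. Outside (|z| ≥ r): 6.
p(0) = -18, so log|p(0)| = log(18) = 2.8904.
Apply Jensen: I(r) = log|p(0)| + Σ_k log(r/|z_k|), summed over zeros inside |z| < r.
  log(r/|z_k|) for z_k = -3: log(4.5/3) = 0.4055
  log(r/|z_k|) for z_k = -1: log(4.5/1) = 1.5041
  Outside zeros (6) contribute nothing to the Jensen sum.
Sum over inside zeros: 1.9095.
I(r) = log|p(0)| + (inside sum) = 2.8904 + 1.9095 = 4.7999.
Note: since some zeros are outside |z| ≤ r, the simplified n·log(r) form does NOT apply — only the inside zeros contribute.

I(r) ≈ 4.7999.


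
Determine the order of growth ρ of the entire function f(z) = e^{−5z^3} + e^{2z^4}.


Each summand is entire of order 3 and 4 respectively (as in the single-exponential case). The order of a sum is at most the max of the orders, so ρ ≤ 4. For the lower bound: on |z|=r choose arg z so that 2z^4 is real positive; then |e^{2z^4}| = e^{2r^4} while |e^{-5z^3}| ≤ e^{5r^3} = o(e^{2r^4}). So |f| ≥ e^{2r^4}(1 − o(1)) and ρ ≥ 4. Hence ρ = max(3, 4) = 4.
Therefore ρ = 4.

Order ρ = 4.


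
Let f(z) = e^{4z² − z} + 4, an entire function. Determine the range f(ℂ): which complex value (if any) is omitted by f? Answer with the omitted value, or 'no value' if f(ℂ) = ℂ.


Little Picard bounds the complement of f(ℂ) to at most one point.
The exponent g(z) = 4z² − z is a nonconstant polynomial, hence surjective onto ℂ. So e^{g(z)} takes every value in {e^w : w ∈ ℂ} = ℂ ∖ {0}. Adding 4 shifts the range to ℂ ∖ {4}. f omits exactly 4.

Omitted value: 4.


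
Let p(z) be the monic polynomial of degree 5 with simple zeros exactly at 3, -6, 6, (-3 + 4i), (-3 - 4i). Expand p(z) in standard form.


The polynomial is p(z) = ∏_{α ∈ S} (z − α), where S = {3, -6, 6, (-3 + 4i), (-3 - 4i)}.
Expanding the product yields: p(z) = z^5 + 3·z^4 -29·z^3 -183·z^2 -252·z + 2700.
Note conjugate pairs combine to real quadratics: (z − (-3+4i))(z − (-3−4i)) = z² + 6z + 25.
The resulting polynomial has degree 5 and real coefficients as required.

p(z) = z^5 + 3·z^4 -29·z^3 -183·z^2 -252·z + 2700.


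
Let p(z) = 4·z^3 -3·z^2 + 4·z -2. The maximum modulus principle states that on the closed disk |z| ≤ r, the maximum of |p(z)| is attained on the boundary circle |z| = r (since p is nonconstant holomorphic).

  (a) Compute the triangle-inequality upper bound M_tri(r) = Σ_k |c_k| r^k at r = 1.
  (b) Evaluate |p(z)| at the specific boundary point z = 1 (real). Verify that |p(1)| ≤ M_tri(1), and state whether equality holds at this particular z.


Coefficients: c_0 = -2, c_1 = 4, c_2 = -3, c_3 = 4. Radius r = 1.
Part (a). Triangle bound: M_tri(r) = Σ_k |c_k| r^k
  = |-2|·1^0 + |4|·1^1 + |-3|·1^2 + |4|·1^3
  = 2 + 4 + 3 + 4 = 13.
This bounds M(r) := max_{|z|=r} |p(z)| from above; equality holds iff all terms c_k z^k can be made to align in phase at a single z on |z|=r.
Part (b). At z = 1 (real, on the circle |z| = r):
  p(1) = (-2)·1^0 + (4)·1^1 + (-3)·1^2 + (4)·1^3 = 3.
  |p(1)| = 3.
Check: |p(1)| = 3 ≤ 13 = M_tri(1). ✓ Equality does not hold at z = 1 (the coefficients have mixed signs, so the terms do not all align in phase there).

M_tri(1) = 13; |p(1)| = 3; equality at z=1: no.


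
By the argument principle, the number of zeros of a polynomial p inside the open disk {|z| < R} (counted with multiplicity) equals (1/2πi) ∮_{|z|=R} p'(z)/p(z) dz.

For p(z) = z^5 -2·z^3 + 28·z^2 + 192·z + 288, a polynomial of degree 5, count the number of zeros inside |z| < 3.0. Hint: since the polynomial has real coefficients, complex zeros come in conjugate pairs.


The zeros of p are: (-2 + 2i), (-2 - 2i), (3 + 3i), (3 - 3i), -2.
Their magnitudes are: 2.828, 2.828, 4.243, 4.243, 2.
Zeros with |z| < R = 3.0: (-2 + 2i), (-2 - 2i), -2.
Count = 3.
By the argument principle, (1/2πi) ∮_{|z|=R} p'(z)/p(z) dz equals exactly this count.

Number of zeros inside |z| < 3.0: 3.


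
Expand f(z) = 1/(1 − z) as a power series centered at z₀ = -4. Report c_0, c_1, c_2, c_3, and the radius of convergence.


Let w = z − z₀, so z = z₀ + w.
Then 1 − z = 1 − (z₀ + w) = (1 − z₀) − w = 5 − w.
f(z) = 1/(5 − w) = (1/(5)) · 1/(1 − w/(5)) = Σ_{n≥0} w^n / (5)^(n+1).
So c_n = 1/(5)^(n+1):
  c_0 = 1/(5)^1 = 1/5.
  c_1 = 1/(5)^2 = 1/25.
  c_2 = 1/(5)^3 = 1/125.
  c_3 = 1/(5)^4 = 1/625.
The series is valid for |w/d| < 1, i.e. |z − z₀| < |d|.
Radius of convergence: R = |1 − z₀| = |5| = 5 (distance from z₀ to the singularity z = 1).

c_0 = 1/5, c_1 = 1/25, c_2 = 1/125, c_3 = 1/625; R = 5.


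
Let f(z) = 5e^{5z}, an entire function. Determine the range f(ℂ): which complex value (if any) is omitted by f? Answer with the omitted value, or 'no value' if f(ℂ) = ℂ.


Little Picard bounds the complement of f(ℂ) to at most one point.
e^{5z} is never zero on ℂ, so 5·e^{5z} takes every value in ℂ ∖ {0}. Adding 0 shifts the range to ℂ ∖ {0}. Thus f omits exactly the value 0.

Omitted value: 0.


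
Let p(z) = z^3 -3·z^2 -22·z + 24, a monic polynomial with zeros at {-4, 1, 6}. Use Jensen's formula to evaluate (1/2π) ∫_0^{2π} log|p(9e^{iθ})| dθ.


Zeros: -4, 1, 6; r = 9.
Inside |z| < r: -4, 1, 6. Outside (|z| ≥ r): ∅.
p(0) = 24, so log|p(0)| = log(24) = 3.1781.
Apply Jensen: I(r) = log|p(0)| + Σ_k log(r/|z_k|), summed over zeros inside |z| < r.
  log(r/|z_k|) for z_k = -4: log(9/4) = 0.8109
  log(r/|z_k|) for z_k = 1: log(9/1) = 2.1972
  log(r/|z_k|) for z_k = 6: log(9/6) = 0.4055
Sum over inside zeros: 3.4136.
I(r) = log|p(0)| + (inside sum) = 3.1781 + 3.4136 = 6.5917.
Closed form (all zeros inside, monic): I(r) = n·log(r) = 3·log(9) = 6.5917. ✓

I(r) ≈ 6.5917.


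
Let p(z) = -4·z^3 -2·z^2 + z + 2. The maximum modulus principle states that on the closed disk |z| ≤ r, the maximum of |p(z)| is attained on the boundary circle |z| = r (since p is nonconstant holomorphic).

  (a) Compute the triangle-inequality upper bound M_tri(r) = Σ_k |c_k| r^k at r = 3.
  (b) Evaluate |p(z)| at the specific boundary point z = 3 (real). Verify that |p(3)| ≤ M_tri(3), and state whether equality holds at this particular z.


Coefficients: c_0 = 2, c_1 = 1, c_2 = -2, c_3 = -4. Radius r = 3.
Part (a). Triangle bound: M_tri(r) = Σ_k |c_k| r^k
  = |2|·3^0 + |1|·3^1 + |-2|·3^2 + |-4|·3^3
  = 2 + 3 + 18 + 108 = 131.
This bounds M(r) := max_{|z|=r} |p(z)| from above; equality holds iff all terms c_k z^k can be made to align in phase at a single z on |z|=r.
Part (b). At z = 3 (real, on the circle |z| = r):
  p(3) = (2)·3^0 + (1)·3^1 + (-2)·3^2 + (-4)·3^3 = -121.
  |p(3)| = 121.
Check: |p(3)| = 121 ≤ 131 = M_tri(3). ✓ Equality does not hold at z = 3 (the coefficients have mixed signs, so the terms do not all align in phase there).

M_tri(3) = 131; |p(3)| = 121; equality at z=3: no.


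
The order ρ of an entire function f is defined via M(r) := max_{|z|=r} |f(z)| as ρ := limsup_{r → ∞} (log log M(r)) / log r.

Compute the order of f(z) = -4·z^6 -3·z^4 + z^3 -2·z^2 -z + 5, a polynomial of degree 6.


|f(z)| ≤ Σ|c_k|·r^k = O(r^6) as r → ∞. Polynomial growth is O(e^{r^ε}) for every ε > 0 (since r^6/e^{r^ε} → 0), so ρ ≤ ε for all ε > 0, i.e. ρ = 0. Every nonconstant polynomial has order 0.
Therefore ρ = 0.

Order ρ = 0.


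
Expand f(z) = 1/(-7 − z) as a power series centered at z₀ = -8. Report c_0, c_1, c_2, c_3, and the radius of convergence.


Let w = z − z₀, so z = z₀ + w.
Then -7 − z = -7 − (z₀ + w) = (-7 − z₀) − w = 1 − w.
f(z) = 1/(1 − w) = (1/(1)) · 1/(1 − w/(1)) = Σ_{n≥0} w^n / (1)^(n+1).
So c_n = 1/(1)^(n+1):
  c_0 = 1/(1)^1 = 1.
  c_1 = 1/(1)^2 = 1.
  c_2 = 1/(1)^3 = 1.
  c_3 = 1/(1)^4 = 1.
The series is valid for |w/d| < 1, i.e. |z − z₀| < |d|.
Radius of convergence: R = |-7 − z₀| = |1| = 1 (distance from z₀ to the singularity z = -7).

c_0 = 1, c_1 = 1, c_2 = 1, c_3 = 1; R = 1.


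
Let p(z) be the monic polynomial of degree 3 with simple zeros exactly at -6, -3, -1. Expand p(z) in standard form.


The polynomial is p(z) = ∏_{α ∈ S} (z − α), where S = {-6, -3, -1}.
Expanding the product yields: p(z) = z^3 + 10·z^2 + 27·z + 18.
The resulting polynomial has degree 3 and real coefficients as required.

p(z) = z^3 + 10·z^2 + 27·z + 18.


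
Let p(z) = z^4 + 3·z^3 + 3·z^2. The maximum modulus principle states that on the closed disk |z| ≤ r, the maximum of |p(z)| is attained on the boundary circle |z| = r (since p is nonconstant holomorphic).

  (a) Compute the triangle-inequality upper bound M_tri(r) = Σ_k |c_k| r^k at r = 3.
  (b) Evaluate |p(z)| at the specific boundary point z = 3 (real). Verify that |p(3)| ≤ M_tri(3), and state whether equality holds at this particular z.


Coefficients: c_0 = 0, c_1 = 0, c_2 = 3, c_3 = 3, c_4 = 1. Radius r = 3.
Part (a). Triangle bound: M_tri(r) = Σ_k |c_k| r^k
  = |0|·3^0 + |0|·3^1 + |3|·3^2 + |3|·3^3 + |1|·3^4
  = 0 + 0 + 27 + 81 + 81 = 189.
This bounds M(r) := max_{|z|=r} |p(z)| from above; equality holds iff all terms c_k z^k can be made to align in phase at a single z on |z|=r.
Part (b). At z = 3 (real, on the circle |z| = r):
  p(3) = (0)·3^0 + (0)·3^1 + (3)·3^2 + (3)·3^3 + (1)·3^4 = 189.
  |p(3)| = 189.
Since all nonzero coefficients share the same sign, |p(3)| = 189 = M_tri(3); the triangle bound is attained at z = 3, so in fact M(r) = 189.

M_tri(3) = 189; |p(3)| = 189; equality at z=3: yes.


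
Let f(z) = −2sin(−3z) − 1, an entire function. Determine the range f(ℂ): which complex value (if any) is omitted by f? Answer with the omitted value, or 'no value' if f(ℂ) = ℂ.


Little Picard bounds the complement of f(ℂ) to at most one point.
sin is entire and surjective onto ℂ: for every w ∈ ℂ, sin(ζ) = w has a solution ζ ∈ ℂ (e.g., via the complex inverse arcsin). With ζ = −3z this gives z = ζ/(-3). Then -2·sin(−3z) takes every value in -2·ℂ = ℂ, and adding -1 is a bijection of ℂ. So f is surjective and omits no value. (Note: only on the real line is sin bounded by [−1, 1].)

Omitted value: no value.


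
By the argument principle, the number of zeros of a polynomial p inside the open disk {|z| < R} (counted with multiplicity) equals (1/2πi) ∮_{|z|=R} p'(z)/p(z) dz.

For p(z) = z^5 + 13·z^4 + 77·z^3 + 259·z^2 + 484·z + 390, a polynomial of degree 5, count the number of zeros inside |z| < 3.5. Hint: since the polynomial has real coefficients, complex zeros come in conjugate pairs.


The zeros of p are: (-3 + 1i), (-3 - 1i), -3, (-2 + 3i), (-2 - 3i).
Their magnitudes are: 3.162, 3.162, 3, 3.606, 3.606.
Zeros with |z| < R = 3.5: (-3 + 1i), (-3 - 1i), -3.
Count = 3.
By the argument principle, (1/2πi) ∮_{|z|=R} p'(z)/p(z) dz equals exactly this count.

Number of zeros inside |z| < 3.5: 3.


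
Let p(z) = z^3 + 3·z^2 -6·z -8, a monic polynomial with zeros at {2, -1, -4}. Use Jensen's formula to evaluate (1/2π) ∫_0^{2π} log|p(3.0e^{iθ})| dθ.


Zeros: -4, -1, 2; r = 3.0.
Inside |z| < r: -1, 2. Outside (|z| ≥ r): -4.
p(0) = -8, so log|p(0)| = log(8) = 2.0794.
Apply Jensen: I(r) = log|p(0)| + Σ_k log(r/|z_k|), summed over zeros inside |z| < r.
  log(r/|z_k|) for z_k = 2: log(3.0/2) = 0.4055
  log(r/|z_k|) for z_k = -1: log(3.0/1) = 1.0986
  Outside zeros (-4) contribute nothing to the Jensen sum.
Sum over inside zeros: 1.5041.
I(r) = log|p(0)| + (inside sum) = 2.0794 + 1.5041 = 3.5835.
Note: since some zeros are outside |z| ≤ r, the simplified n·log(r) form does NOT apply — only the inside zeros contribute.

I(r) ≈ 3.5835.


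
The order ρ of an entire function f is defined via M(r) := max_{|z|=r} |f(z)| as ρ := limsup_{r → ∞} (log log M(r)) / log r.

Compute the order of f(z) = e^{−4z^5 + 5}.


|e^{−4z^5 + 5}| = e^{Re(-4·z^5) + 5} ≤ e^{4|z|^5 + 5} = e^{4r^5 + 5} on |z| = r, so ρ ≤ 5. Choosing z on |z|=r so that -4·z^5 is real positive (always possible by picking arg z appropriately) gives |f(z)| = e^{4r^5 + 5}, matching the bound. The additive constant 5 does not affect log log M(r) ~ 5·log r. Hence ρ = 5.
Therefore ρ = 5.

Order ρ = 5.


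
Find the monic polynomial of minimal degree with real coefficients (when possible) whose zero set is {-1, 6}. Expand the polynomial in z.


The polynomial is p(z) = ∏_{α ∈ S} (z − α), where S = {-1, 6}.
Expanding the product yields: p(z) = z^2 -5·z -6.
The resulting polynomial has degree 2 and real coefficients as required.

p(z) = z^2 -5·z -6.


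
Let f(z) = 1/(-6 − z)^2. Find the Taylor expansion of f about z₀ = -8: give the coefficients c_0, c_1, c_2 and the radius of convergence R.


Let w = z − z₀, so z = z₀ + w.
Then -6 − z = -6 − (z₀ + w) = (-6 − z₀) − w = 2 − w.
f(z) = 1/(2 − w)^2 = (1/(2)^2) · (1 − w/(2))^{−2}.
By the binomial series (1−u)^{−2} = Σ_{n≥0} C(n+1, 1) u^n for |u|<1, with u = w/(2):
  c_n = C(n+1, 1) / (2)^(n+2).
  c_0 = 1/(2)^2 = 1/4.
  c_1 = 2/(2)^3 = 1/4.
  c_2 = 3/(2)^4 = 3/16.
The series is valid for |w/d| < 1, i.e. |z − z₀| < |d|.
Radius of convergence: R = |-6 − z₀| = |2| = 2 (distance from z₀ to the singularity z = -6).

c_0 = 1/4, c_1 = 1/4, c_2 = 3/16; R = 2.


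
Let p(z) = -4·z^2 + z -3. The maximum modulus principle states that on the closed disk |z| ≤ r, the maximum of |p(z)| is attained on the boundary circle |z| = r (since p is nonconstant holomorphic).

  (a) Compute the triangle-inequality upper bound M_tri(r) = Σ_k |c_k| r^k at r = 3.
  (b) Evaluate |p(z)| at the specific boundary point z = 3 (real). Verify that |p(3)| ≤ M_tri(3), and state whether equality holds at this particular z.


Coefficients: c_0 = -3, c_1 = 1, c_2 = -4. Radius r = 3.
Part (a). Triangle bound: M_tri(r) = Σ_k |c_k| r^k
  = |-3|·3^0 + |1|·3^1 + |-4|·3^2
  = 3 + 3 + 36 = 42.
This bounds M(r) := max_{|z|=r} |p(z)| from above; equality holds iff all terms c_k z^k can be made to align in phase at a single z on |z|=r.
Part (b). At z = 3 (real, on the circle |z| = r):
  p(3) = (-3)·3^0 + (1)·3^1 + (-4)·3^2 = -36.
  |p(3)| = 36.
Check: |p(3)| = 36 ≤ 42 = M_tri(3). ✓ Equality does not hold at z = 3 (the coefficients have mixed signs, so the terms do not all align in phase there).

M_tri(3) = 42; |p(3)| = 36; equality at z=3: no.


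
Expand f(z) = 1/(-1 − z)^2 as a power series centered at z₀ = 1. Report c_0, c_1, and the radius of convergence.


Let w = z − z₀, so z = z₀ + w.
Then -1 − z = -1 − (z₀ + w) = (-1 − z₀) − w = -2 − w.
f(z) = 1/(-2 − w)^2 = (1/(-2)^2) · (1 − w/(-2))^{−2}.
By the binomial series (1−u)^{−2} = Σ_{n≥0} C(n+1, 1) u^n for |u|<1, with u = w/(-2):
  c_n = C(n+1, 1) / (-2)^(n+2).
  c_0 = 1/(-2)^2 = 1/4.
  c_1 = 2/(-2)^3 = -1/4.
The series is valid for |w/d| < 1, i.e. |z − z₀| < |d|.
Radius of convergence: R = |-1 − z₀| = |-2| = 2 (distance from z₀ to the singularity z = -1).

c_0 = 1/4, c_1 = -1/4; R = 2.


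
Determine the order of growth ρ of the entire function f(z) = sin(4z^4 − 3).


Write sin(w) = (e^{iw} ± e^{−iw})/(2 or 2i), so |sin(w)| ≤ e^{|w|}. With w = 4z^4 − 3, |w| ≤ 4r^4 + 3 on |z|=r, giving M(r) ≤ e^{4r^4 + 3} and ρ ≤ 4. For the lower bound, choose z on |z|=r with 4z^4 purely imaginary of modulus 4r^4; then |sin(4z^4 − 3)| grows like e^{4r^4}/2, so ρ ≥ 4. Hence ρ = 4.
Therefore ρ = 4.

Order ρ = 4.


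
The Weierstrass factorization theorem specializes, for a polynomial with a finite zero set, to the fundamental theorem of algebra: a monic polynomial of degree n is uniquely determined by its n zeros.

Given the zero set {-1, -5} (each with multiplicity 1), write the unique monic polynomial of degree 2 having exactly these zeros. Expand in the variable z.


The polynomial is p(z) = ∏_{α ∈ S} (z − α), where S = {-1, -5}.
Expanding the product yields: p(z) = z^2 + 6·z + 5.
The resulting polynomial has degree 2 and real coefficients as required.

p(z) = z^2 + 6·z + 5.


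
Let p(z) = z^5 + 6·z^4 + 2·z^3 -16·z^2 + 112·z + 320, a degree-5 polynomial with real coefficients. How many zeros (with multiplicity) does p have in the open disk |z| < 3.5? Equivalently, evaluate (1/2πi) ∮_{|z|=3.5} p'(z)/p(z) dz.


The zeros of p are: (-3 + 1i), (-3 - 1i), -4, (2 + 2i), (2 - 2i).
Their magnitudes are: 3.162, 3.162, 4, 2.828, 2.828.
Zeros with |z| < R = 3.5: (-3 + 1i), (-3 - 1i), (2 + 2i), (2 - 2i).
Count = 4.
By the argument principle, (1/2πi) ∮_{|z|=R} p'(z)/p(z) dz equals exactly this count.

Number of zeros inside |z| < 3.5: 4.
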